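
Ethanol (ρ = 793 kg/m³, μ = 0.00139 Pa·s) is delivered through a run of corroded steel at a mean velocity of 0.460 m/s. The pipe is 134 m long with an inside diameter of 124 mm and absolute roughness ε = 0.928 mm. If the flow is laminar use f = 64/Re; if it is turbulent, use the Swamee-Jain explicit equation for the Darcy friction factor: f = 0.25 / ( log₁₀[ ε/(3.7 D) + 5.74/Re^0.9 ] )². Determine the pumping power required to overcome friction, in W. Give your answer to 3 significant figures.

P ≈ 18.6 W

Reynolds number Re = ρVD/μ = 793 · 0.46 · 0.124 / 0.00139 = 3.254e+04.
Re > 4000 → turbulent. Relative roughness ε/D = 0.000928/0.124 = 0.00748. Swamee-Jain: f = 0.25/(log₁₀[0.00748/3.7 + 5.74/3.254e+04^0.9])² = 0.25/(log₁₀[0.00202 + 0.000499])² = 0.25/(-2.598)² = 0.03703.
Darcy-Weisbach: ΔP = f(L/D)(ρV²/2) = 0.03703·(134/0.124)·(793·0.46²/2) = 0.03703·1081·83.9 = 3357 Pa.
Q = V·A = 0.46·0.01208 = 0.005555 m³/s.
Pumping power P = QΔP = 0.005555·3357 = 18.65 W = 18.6 W.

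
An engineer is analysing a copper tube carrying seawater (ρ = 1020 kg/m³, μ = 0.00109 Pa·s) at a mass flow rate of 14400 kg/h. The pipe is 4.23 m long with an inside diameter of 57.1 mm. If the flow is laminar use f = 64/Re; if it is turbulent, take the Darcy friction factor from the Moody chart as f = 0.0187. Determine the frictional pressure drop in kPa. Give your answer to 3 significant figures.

ΔP ≈ 1.66 kPa

ṁ = 14400 kg/h = 14400/3600 = 4 kg/s.
A = πD²/4 = π(0.0571)²/4 = 0.002561 m²; mean velocity V = ṁ/(ρA) = 4/(1020 · 0.002561) = 1.531 m/s.
Reynolds number Re = ρVD/μ = 1020 · 1.531 · 0.0571 / 0.00109 = 8.183e+04.
Re > 4000 → turbulent; use the Moody-chart value f = 0.0187.
Darcy-Weisbach: ΔP = f(L/D)(ρV²/2) = 0.0187·(4.23/0.0571)·(1020·1.531²/2) = 0.0187·74.08·1196 = 1657 Pa.
ΔP = 1657 Pa = 1.66 kPa.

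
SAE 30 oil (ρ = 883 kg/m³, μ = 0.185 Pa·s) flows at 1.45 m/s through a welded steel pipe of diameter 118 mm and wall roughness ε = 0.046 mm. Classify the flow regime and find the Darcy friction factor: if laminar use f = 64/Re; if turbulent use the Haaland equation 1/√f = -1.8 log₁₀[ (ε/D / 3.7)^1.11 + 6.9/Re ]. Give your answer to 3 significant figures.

Re = ρVD/μ = 883·1.45·0.118/0.185 = 816.7.
Re < 2300 → laminar, so f = 64/Re = 0.07837 (roughness is irrelevant in laminar flow).

f ≈ 0.0784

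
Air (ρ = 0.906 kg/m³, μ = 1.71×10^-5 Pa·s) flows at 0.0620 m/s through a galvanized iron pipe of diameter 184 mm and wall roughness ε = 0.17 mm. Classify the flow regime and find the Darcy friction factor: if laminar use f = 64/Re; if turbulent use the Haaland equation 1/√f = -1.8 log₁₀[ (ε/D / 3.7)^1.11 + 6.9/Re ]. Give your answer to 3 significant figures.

f ≈ 0.106

Re = ρVD/μ = 0.906·0.062·0.184/1.71e-05 = 604.4.
Re < 2300 → laminar, so f = 64/Re = 0.1059 (roughness is irrelevant in laminar flow).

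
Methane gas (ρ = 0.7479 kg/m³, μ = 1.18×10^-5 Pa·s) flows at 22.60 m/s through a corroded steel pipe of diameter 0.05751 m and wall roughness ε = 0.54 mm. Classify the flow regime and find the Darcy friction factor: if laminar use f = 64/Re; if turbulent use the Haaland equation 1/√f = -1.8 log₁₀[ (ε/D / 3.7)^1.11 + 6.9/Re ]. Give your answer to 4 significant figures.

f ≈ 0.03789

Re = ρVD/μ = 0.7479·22.6·0.05751/1.18e-05 = 8.238e+04.
Re > 4000 → turbulent. ε/D = 0.00054/0.05751 = 0.00939; Haaland: 1/√f = -1.8 log₁₀[0.00132 + 8.38e-05] = 5.138, so f = 0.03789.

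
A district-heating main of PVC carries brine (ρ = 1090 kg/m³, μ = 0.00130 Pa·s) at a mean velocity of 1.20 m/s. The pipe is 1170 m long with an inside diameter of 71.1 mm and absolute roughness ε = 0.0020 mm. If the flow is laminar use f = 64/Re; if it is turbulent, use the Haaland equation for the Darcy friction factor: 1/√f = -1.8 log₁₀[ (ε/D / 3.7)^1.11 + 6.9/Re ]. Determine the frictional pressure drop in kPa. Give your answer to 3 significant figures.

ΔP ≈ 248 kPa

Reynolds number Re = ρVD/μ = 1090 · 1.2 · 0.0711 / 0.0013 = 7.154e+04.
Re > 4000 → turbulent. Relative roughness ε/D = 2e-06/0.0711 = 2.81e-05. Haaland: 1/√f = -1.8 log₁₀[(2.81e-05/3.7)^1.11 + 6.9/7.154e+04] = -1.8 log₁₀[2.08e-06 + 9.65e-05] = 7.212, so f = 0.01923.
Darcy-Weisbach: ΔP = f(L/D)(ρV²/2) = 0.01923·(1170/0.0711)·(1090·1.2²/2) = 0.01923·1.646e+04·784.8 = 2.483e+05 Pa.
ΔP = 2.483e+05 Pa = 248 kPa.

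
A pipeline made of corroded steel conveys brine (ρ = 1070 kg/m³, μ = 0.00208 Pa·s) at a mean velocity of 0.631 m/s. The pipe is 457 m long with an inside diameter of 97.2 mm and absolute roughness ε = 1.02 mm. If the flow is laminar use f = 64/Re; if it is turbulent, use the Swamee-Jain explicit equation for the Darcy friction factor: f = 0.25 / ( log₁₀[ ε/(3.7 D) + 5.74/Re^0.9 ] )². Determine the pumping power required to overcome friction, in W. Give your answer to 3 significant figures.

P ≈ 191 W

Reynolds number Re = ρVD/μ = 1070 · 0.631 · 0.0972 / 0.00208 = 3.155e+04.
Re > 4000 → turbulent. Relative roughness ε/D = 0.00102/0.0972 = 0.0105. Swamee-Jain: f = 0.25/(log₁₀[0.0105/3.7 + 5.74/3.155e+04^0.9])² = 0.25/(log₁₀[0.00284 + 0.000513])² = 0.25/(-2.475)² = 0.04081.
Darcy-Weisbach: ΔP = f(L/D)(ρV²/2) = 0.04081·(457/0.0972)·(1070·0.631²/2) = 0.04081·4702·213 = 4.087e+04 Pa.
Q = V·A = 0.631·0.00742 = 0.004682 m³/s.
Pumping power P = QΔP = 0.004682·4.087e+04 = 191.4 W = 191 W.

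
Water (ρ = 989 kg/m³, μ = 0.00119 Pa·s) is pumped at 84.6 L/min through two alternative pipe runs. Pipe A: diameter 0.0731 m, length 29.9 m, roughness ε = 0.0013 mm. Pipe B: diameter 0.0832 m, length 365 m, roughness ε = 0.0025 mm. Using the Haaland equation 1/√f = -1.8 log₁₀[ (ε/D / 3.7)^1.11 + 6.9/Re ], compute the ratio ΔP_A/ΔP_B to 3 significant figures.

ΔP_A/ΔP_B ≈ 0.151

Pipe A: V = Q/A = 0.00141/0.004197 = 0.336 m/s; Re = 2.041e+04; ε/D = 1.78e-05; Haaland → f = 0.02564; ΔP_A = f(L/D)(ρV²/2) = 585.4 Pa.
Pipe B: V = Q/A = 0.00141/0.005437 = 0.2593 m/s; Re = 1.793e+04; ε/D = 3e-05; Haaland → f = 0.02651; ΔP_B = f(L/D)(ρV²/2) = 3868 Pa.
ΔP_A/ΔP_B = 585.4/3868 = 0.151.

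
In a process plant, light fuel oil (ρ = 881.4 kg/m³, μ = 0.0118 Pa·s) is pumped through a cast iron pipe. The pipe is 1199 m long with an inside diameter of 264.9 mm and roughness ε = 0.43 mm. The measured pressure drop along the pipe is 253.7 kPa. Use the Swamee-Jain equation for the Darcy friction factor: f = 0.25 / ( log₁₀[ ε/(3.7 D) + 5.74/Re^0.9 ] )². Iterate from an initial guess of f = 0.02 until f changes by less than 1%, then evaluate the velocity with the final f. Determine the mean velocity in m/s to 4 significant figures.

Rearranging Darcy-Weisbach: V = √(2·ΔP·D/(f·L·ρ)). With ε/D = 0.00043/0.2649 = 0.00162, iterate starting from f = 0.02:
  f = 0.02 → V = √(2·2.537e+05·0.2649/(0.02·1199·881.4)) = 2.522 m/s; Re = ρVD/μ = 4.99e+04; f → 0.02586
  f = 0.02586 → V = 2.218 m/s; Re = 4.388e+04; f → 0.02625
  f = 0.02625 → V = 2.201 m/s; Re = 4.356e+04; f → 0.02627
Converged (Δf/f < 1%). With the final f = 0.02627: V = √(2·2.537e+05·0.2649/(0.02627·1199·881.4)) = 2.2 m/s.

V ≈ 2.200 m/s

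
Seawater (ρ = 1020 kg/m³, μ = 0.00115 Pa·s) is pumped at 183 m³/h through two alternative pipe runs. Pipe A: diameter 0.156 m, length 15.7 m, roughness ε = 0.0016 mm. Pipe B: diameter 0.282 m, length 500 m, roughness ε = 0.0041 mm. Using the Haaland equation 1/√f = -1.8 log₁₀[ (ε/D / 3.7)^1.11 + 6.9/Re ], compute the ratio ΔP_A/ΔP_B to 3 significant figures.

ΔP_A/ΔP_B ≈ 0.542

Pipe A: V = Q/A = 0.05083/0.01911 = 2.66 m/s; Re = 3.68e+05; ε/D = 1.03e-05; Haaland → f = 0.0139; ΔP_A = f(L/D)(ρV²/2) = 5048 Pa.
Pipe B: V = Q/A = 0.05083/0.06246 = 0.8139 m/s; Re = 2.036e+05; ε/D = 1.45e-05; Haaland → f = 0.01554; ΔP_B = f(L/D)(ρV²/2) = 9305 Pa.
ΔP_A/ΔP_B = 5048/9305 = 0.542.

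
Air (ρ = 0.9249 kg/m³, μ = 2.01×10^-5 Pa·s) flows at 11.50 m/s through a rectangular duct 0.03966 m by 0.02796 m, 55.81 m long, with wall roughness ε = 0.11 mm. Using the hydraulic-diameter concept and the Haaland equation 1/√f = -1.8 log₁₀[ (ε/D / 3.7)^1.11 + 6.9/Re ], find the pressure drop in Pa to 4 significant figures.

ΔP ≈ 3369 Pa

Hydraulic diameter D_h = 4A/P = 4·(0.03966·0.02796)/(2·(0.03966+0.02796)) = 0.004436/0.1352 = 0.0328 m.
Re = ρVD_h/μ = 0.9249·11.5·0.0328/2.01e-05 = 1.736e+04.
ε/D_h = 0.00011/0.0328 = 0.00335; Haaland gives 1/√f = -1.8 log₁₀[0.000419+0.000398] = 5.558, so f = 0.03237.
ΔP = f(L/D_h)(ρV²/2) = 0.03237·55.81/0.0328·61.16 = 3369 Pa.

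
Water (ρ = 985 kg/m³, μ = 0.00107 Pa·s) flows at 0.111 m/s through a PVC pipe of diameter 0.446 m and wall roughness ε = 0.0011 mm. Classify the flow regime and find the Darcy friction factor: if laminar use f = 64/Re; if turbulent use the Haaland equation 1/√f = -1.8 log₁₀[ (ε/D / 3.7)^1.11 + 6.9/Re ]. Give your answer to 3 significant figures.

f ≈ 0.0212

Re = ρVD/μ = 985·0.111·0.446/0.00107 = 4.557e+04.
Re > 4000 → turbulent. ε/D = 1.1e-06/0.446 = 2.47e-06; Haaland: 1/√f = -1.8 log₁₀[1.39e-07 + 0.000151] = 6.875, so f = 0.02116.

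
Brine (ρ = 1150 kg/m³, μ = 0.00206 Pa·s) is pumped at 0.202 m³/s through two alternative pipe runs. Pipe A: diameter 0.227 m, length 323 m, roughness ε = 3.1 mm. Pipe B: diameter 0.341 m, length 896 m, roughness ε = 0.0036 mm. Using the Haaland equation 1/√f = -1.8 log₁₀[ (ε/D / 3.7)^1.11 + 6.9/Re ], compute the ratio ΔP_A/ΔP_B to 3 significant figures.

ΔP_A/ΔP_B ≈ 8.61

Pipe A: V = Q/A = 0.202/0.04047 = 4.991 m/s; Re = 6.325e+05; ε/D = 0.0137; Haaland → f = 0.0424; ΔP_A = f(L/D)(ρV²/2) = 8.642e+05 Pa.
Pipe B: V = Q/A = 0.202/0.09133 = 2.212 m/s; Re = 4.211e+05; ε/D = 1.06e-05; Haaland → f = 0.01358; ΔP_B = f(L/D)(ρV²/2) = 1.004e+05 Pa.
ΔP_A/ΔP_B = 8.642e+05/1.004e+05 = 8.61.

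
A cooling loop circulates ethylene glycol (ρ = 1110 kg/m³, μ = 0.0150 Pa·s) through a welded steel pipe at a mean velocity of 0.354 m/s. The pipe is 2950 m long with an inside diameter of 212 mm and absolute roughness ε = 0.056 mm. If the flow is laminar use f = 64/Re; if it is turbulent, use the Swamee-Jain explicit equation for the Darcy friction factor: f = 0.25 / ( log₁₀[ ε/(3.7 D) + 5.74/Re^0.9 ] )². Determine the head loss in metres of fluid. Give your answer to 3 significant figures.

h_f ≈ 3.29 m

Reynolds number Re = ρVD/μ = 1110 · 0.354 · 0.212 / 0.015 = 5554.
Re > 4000 → turbulent. Relative roughness ε/D = 5.6e-05/0.212 = 0.000264. Swamee-Jain: f = 0.25/(log₁₀[0.000264/3.7 + 5.74/5554^0.9])² = 0.25/(log₁₀[7.14e-05 + 0.00245])² = 0.25/(-2.599)² = 0.03702.
Darcy-Weisbach: ΔP = f(L/D)(ρV²/2) = 0.03702·(2950/0.212)·(1110·0.354²/2) = 0.03702·1.392e+04·69.55 = 3.583e+04 Pa.
Head loss h_f = ΔP/(ρg) = 3.583e+04/(1110·9.81) = 3.29 m.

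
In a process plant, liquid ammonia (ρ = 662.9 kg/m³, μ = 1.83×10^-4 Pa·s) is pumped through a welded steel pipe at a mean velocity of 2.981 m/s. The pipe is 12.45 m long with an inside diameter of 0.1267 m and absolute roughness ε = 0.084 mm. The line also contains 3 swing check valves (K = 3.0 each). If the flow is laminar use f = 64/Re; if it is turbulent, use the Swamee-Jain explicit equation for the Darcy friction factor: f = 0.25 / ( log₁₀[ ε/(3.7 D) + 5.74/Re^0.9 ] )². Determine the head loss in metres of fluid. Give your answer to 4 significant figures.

Reynolds number Re = ρVD/μ = 662.9 · 2.981 · 0.1267 / 0.000183 = 1.368e+06.
Re > 4000 → turbulent. Relative roughness ε/D = 8.4e-05/0.1267 = 0.000663. Swamee-Jain: f = 0.25/(log₁₀[0.000663/3.7 + 5.74/1.368e+06^0.9])² = 0.25/(log₁₀[0.000179 + 1.72e-05])² = 0.25/(-3.707)² = 0.01819.
Total minor-loss coefficient ΣK = 3·3 = 9.
ΔP = [f·L/D + ΣK]·(ρV²/2) = [0.01819·12.45/0.1267 + 9]·(662.9·2.981²/2) = [1.788 + 9]·2945 = 3.177e+04 Pa.
Head loss h_f = ΔP/(ρg) = 3.177e+04/(662.9·9.81) = 4.886 m.

h_f ≈ 4.886 m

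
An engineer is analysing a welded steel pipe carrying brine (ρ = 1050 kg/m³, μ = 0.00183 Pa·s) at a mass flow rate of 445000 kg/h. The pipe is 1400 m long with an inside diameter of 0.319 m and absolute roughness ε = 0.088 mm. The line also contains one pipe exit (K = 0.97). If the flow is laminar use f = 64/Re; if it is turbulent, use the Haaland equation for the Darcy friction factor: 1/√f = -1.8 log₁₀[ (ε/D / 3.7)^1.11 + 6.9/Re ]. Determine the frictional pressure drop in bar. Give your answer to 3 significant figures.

ṁ = 445000 kg/h = 445000/3600 = 123.6 kg/s.
A = πD²/4 = π(0.319)²/4 = 0.07992 m²; mean velocity V = ṁ/(ρA) = 123.6/(1050 · 0.07992) = 1.473 m/s.
Reynolds number Re = ρVD/μ = 1050 · 1.473 · 0.319 / 0.00183 = 2.696e+05.
Re > 4000 → turbulent. Relative roughness ε/D = 8.8e-05/0.319 = 0.000276. Haaland: 1/√f = -1.8 log₁₀[(0.000276/3.7)^1.11 + 6.9/2.696e+05] = -1.8 log₁₀[2.62e-05 + 2.56e-05] = 7.714, so f = 0.0168.
Total minor-loss coefficient ΣK = 1·0.97 = 0.97.
ΔP = [f·L/D + ΣK]·(ρV²/2) = [0.0168·1400/0.319 + 0.97]·(1050·1.473²/2) = [73.75 + 0.97]·1139 = 8.511e+04 Pa.
ΔP = 8.511e+04 Pa = 0.851 bar.

ΔP ≈ 0.851 bar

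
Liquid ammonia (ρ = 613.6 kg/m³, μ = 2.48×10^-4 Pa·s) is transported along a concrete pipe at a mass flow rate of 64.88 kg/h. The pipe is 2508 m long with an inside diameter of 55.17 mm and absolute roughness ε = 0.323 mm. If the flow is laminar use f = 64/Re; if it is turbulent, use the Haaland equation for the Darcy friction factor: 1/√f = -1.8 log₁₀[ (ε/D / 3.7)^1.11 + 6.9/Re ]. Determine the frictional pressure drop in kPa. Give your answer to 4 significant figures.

ṁ = 64.88 kg/h = 64.88/3600 = 0.01802 kg/s.
A = πD²/4 = π(0.05517)²/4 = 0.002391 m²; mean velocity V = ṁ/(ρA) = 0.01802/(613.6 · 0.002391) = 0.01229 m/s.
Reynolds number Re = ρVD/μ = 613.6 · 0.01229 · 0.05517 / 0.000248 = 1677.
Re < 2300 → laminar flow, so f = 64/Re = 64/1677 = 0.03816 (the turbulent correlation is not needed).
Darcy-Weisbach: ΔP = f(L/D)(ρV²/2) = 0.03816·(2508/0.05517)·(613.6·0.01229²/2) = 0.03816·4.546e+04·0.04631 = 80.34 Pa.
ΔP = 80.34 Pa = 0.08034 kPa.

ΔP ≈ 0.08034 kPa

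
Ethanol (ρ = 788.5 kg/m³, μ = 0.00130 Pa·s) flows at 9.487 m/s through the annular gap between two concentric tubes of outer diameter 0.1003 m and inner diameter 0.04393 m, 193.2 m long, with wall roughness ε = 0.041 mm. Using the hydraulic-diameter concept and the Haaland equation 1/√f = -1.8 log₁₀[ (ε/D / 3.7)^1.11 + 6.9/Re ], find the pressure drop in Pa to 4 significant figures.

Hydraulic diameter D_h = 4A/P = D_o - D_i = 0.1003 - 0.04393 = 0.05637 m.
Re = ρVD_h/μ = 788.5·9.487·0.05637/0.0013 = 3.244e+05.
ε/D_h = 4.1e-05/0.05637 = 0.000727; Haaland gives 1/√f = -1.8 log₁₀[7.69e-05+2.13e-05] = 7.215, so f = 0.01921.
ΔP = f(L/D_h)(ρV²/2) = 0.01921·193.2/0.05637·3.548e+04 = 2.337e+06 Pa.

ΔP ≈ 2337000 Pa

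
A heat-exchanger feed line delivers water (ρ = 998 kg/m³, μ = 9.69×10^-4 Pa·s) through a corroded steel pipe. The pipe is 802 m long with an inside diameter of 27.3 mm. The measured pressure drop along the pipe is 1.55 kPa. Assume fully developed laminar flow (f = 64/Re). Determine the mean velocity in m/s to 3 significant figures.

For laminar flow, f = 64/Re with Re = ρVD/μ, so Darcy-Weisbach reduces to ΔP = 32μLV/D². Solving for V: V = ΔP·D²/(32μL) = 1550·(0.0273)²/(32·0.000969·802) = 0.04645 m/s.
Check: Re = ρVD/μ = 998·0.04645·0.0273/0.000969 = 1306 < 2300, so the laminar assumption holds.

V ≈ 0.0465 m/s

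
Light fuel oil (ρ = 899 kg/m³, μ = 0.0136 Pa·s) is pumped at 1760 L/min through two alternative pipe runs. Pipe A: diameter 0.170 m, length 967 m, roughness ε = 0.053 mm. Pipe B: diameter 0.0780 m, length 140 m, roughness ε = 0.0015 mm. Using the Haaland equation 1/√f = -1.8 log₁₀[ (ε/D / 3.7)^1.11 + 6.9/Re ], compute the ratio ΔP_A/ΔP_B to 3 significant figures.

Pipe A: V = Q/A = 0.02933/0.0227 = 1.292 m/s; Re = 1.452e+04; ε/D = 0.000312; Haaland → f = 0.0284; ΔP_A = f(L/D)(ρV²/2) = 1.213e+05 Pa.
Pipe B: V = Q/A = 0.02933/0.004778 = 6.139 m/s; Re = 3.165e+04; ε/D = 1.92e-05; Haaland → f = 0.02306; ΔP_B = f(L/D)(ρV²/2) = 7.01e+05 Pa.
ΔP_A/ΔP_B = 1.213e+05/7.01e+05 = 0.173.

ΔP_A/ΔP_B ≈ 0.173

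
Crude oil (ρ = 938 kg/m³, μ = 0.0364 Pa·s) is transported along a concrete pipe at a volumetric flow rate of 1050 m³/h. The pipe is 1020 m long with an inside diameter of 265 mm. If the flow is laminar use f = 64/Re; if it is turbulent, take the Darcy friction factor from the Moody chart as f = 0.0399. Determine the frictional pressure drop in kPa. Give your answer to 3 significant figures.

Q = 1050 m³/h = 1050/3600 = 0.2917 m³/s.
Cross-sectional area A = πD²/4 = π(0.265)²/4 = 0.05515 m²; mean velocity V = Q/A = 0.2917/0.05515 = 5.288 m/s.
Reynolds number Re = ρVD/μ = 938 · 5.288 · 0.265 / 0.0364 = 3.611e+04.
Re > 4000 → turbulent; use the Moody-chart value f = 0.0399.
Darcy-Weisbach: ΔP = f(L/D)(ρV²/2) = 0.0399·(1020/0.265)·(938·5.288²/2) = 0.0399·3849·1.312e+04 = 2.014e+06 Pa.
ΔP = 2.014e+06 Pa = 2010 kPa.

ΔP ≈ 2010 kPa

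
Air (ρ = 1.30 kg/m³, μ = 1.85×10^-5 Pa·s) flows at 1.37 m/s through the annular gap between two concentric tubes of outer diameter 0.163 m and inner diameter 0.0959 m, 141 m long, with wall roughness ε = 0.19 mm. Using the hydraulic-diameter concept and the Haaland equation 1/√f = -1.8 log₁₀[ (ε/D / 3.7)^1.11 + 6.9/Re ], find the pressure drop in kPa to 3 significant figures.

Hydraulic diameter D_h = 4A/P = D_o - D_i = 0.163 - 0.0959 = 0.0671 m.
Re = ρVD_h/μ = 1.3·1.37·0.0671/1.85e-05 = 6460.
ε/D_h = 0.00019/0.0671 = 0.00283; Haaland gives 1/√f = -1.8 log₁₀[0.000348+0.00107] = 5.128, so f = 0.03802.
ΔP = f(L/D_h)(ρV²/2) = 0.03802·141/0.0671·1.22 = 97.48 Pa.
ΔP = 0.0975 kPa.

ΔP ≈ 0.0975 kPa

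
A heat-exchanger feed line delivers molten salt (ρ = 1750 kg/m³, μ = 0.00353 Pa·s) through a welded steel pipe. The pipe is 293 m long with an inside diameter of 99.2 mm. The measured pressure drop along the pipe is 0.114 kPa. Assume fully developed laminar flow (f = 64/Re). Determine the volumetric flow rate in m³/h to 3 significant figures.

Q ≈ 0.943 m³/h

For laminar flow, f = 64/Re with Re = ρVD/μ, so Darcy-Weisbach reduces to ΔP = 32μLV/D². Solving for V: V = ΔP·D²/(32μL) = 114·(0.0992)²/(32·0.00353·293) = 0.0339 m/s.
Check: Re = ρVD/μ = 1750·0.0339·0.0992/0.00353 = 1667 < 2300, so the laminar assumption holds.
Q = V·A = 0.0339·(π/4·0.0992²) = 0.000262 m³/s = 0.943 m³/h.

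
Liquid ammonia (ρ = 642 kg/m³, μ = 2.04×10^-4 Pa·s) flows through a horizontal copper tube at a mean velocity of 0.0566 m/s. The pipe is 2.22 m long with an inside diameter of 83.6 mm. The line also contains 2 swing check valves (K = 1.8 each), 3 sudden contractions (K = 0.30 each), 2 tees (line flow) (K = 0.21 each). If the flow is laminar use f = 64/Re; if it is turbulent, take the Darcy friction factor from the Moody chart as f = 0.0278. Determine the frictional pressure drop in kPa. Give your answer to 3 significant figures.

Reynolds number Re = ρVD/μ = 642 · 0.0566 · 0.0836 / 0.000204 = 1.489e+04.
Re > 4000 → turbulent; use the Moody-chart value f = 0.0278.
Total minor-loss coefficient ΣK = 2·1.8 + 3·0.3 + 2·0.21 = 4.92.
ΔP = [f·L/D + ΣK]·(ρV²/2) = [0.0278·2.22/0.0836 + 4.92]·(642·0.0566²/2) = [0.7382 + 4.92]·1.028 = 5.819 Pa.
ΔP = 5.819 Pa = 0.00582 kPa.

ΔP ≈ 0.00582 kPa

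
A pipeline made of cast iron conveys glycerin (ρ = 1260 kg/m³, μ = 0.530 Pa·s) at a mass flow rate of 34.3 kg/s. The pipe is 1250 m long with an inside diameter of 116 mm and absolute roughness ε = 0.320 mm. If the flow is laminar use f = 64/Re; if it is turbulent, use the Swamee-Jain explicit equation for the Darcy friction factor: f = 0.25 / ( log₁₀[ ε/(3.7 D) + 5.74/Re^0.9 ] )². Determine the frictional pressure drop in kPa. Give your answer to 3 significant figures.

ΔP ≈ 4060 kPa

A = πD²/4 = π(0.116)²/4 = 0.01057 m²; mean velocity V = ṁ/(ρA) = 34.3/(1260 · 0.01057) = 2.576 m/s.
Reynolds number Re = ρVD/μ = 1260 · 2.576 · 0.116 / 0.53 = 710.3.
Re < 2300 → laminar flow, so f = 64/Re = 64/710.3 = 0.0901 (the turbulent correlation is not needed).
Darcy-Weisbach: ΔP = f(L/D)(ρV²/2) = 0.0901·(1250/0.116)·(1260·2.576²/2) = 0.0901·1.078e+04·4180 = 4.058e+06 Pa.
ΔP = 4.058e+06 Pa = 4060 kPa.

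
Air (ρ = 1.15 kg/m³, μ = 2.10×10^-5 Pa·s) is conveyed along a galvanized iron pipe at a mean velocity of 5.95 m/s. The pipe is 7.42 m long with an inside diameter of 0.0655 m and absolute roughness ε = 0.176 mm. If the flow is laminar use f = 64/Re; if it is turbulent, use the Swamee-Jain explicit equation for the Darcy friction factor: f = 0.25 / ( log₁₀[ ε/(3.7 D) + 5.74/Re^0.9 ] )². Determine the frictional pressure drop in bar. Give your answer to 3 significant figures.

Reynolds number Re = ρVD/μ = 1.15 · 5.95 · 0.0655 / 2.1e-05 = 2.134e+04.
Re > 4000 → turbulent. Relative roughness ε/D = 0.000176/0.0655 = 0.00269. Swamee-Jain: f = 0.25/(log₁₀[0.00269/3.7 + 5.74/2.134e+04^0.9])² = 0.25/(log₁₀[0.000726 + 0.000729])² = 0.25/(-2.837)² = 0.03106.
Darcy-Weisbach: ΔP = f(L/D)(ρV²/2) = 0.03106·(7.42/0.0655)·(1.15·5.95²/2) = 0.03106·113.3·20.36 = 71.62 Pa.
ΔP = 71.62 Pa = 7.16×10^-4 bar.

ΔP ≈ 7.16×10^-4 bar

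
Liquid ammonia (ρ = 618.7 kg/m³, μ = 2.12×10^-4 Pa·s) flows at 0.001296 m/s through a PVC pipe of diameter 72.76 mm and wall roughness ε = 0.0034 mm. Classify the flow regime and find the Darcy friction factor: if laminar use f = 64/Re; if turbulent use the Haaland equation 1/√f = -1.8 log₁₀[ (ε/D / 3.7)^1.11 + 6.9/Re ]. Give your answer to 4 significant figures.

Re = ρVD/μ = 618.7·0.001296·0.07276/0.000212 = 275.2.
Re < 2300 → laminar, so f = 64/Re = 0.2326 (roughness is irrelevant in laminar flow).

f ≈ 0.2326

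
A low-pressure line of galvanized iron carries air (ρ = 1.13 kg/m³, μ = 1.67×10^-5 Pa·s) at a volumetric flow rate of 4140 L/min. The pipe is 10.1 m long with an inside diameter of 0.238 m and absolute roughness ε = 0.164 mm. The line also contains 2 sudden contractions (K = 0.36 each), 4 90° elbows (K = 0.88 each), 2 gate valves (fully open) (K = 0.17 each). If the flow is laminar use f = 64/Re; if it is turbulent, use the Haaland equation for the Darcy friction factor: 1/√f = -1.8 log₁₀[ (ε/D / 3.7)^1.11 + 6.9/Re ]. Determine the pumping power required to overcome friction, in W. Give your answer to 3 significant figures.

Q = 4140 L/min = 4140/60000 = 0.069 m³/s.
Cross-sectional area A = πD²/4 = π(0.238)²/4 = 0.04449 m²; mean velocity V = Q/A = 0.069/0.04449 = 1.551 m/s.
Reynolds number Re = ρVD/μ = 1.13 · 1.551 · 0.238 / 1.67e-05 = 2.498e+04.
Re > 4000 → turbulent. Relative roughness ε/D = 0.000164/0.238 = 0.000689. Haaland: 1/√f = -1.8 log₁₀[(0.000689/3.7)^1.11 + 6.9/2.498e+04] = -1.8 log₁₀[7.24e-05 + 0.000276] = 6.224, so f = 0.02582.
Total minor-loss coefficient ΣK = 2·0.36 + 4·0.88 + 2·0.17 = 4.58.
ΔP = [f·L/D + ΣK]·(ρV²/2) = [0.02582·10.1/0.238 + 4.58]·(1.13·1.551²/2) = [1.096 + 4.58]·1.359 = 7.714 Pa.
Pumping power P = QΔP = 0.069·7.714 = 0.5323 W = 0.532 W.

P ≈ 0.532 W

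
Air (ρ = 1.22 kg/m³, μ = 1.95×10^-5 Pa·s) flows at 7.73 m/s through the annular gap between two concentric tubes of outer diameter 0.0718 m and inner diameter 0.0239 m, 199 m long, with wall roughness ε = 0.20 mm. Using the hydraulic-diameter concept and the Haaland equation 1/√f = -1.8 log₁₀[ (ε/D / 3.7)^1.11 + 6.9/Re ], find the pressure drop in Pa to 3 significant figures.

Hydraulic diameter D_h = 4A/P = D_o - D_i = 0.0718 - 0.0239 = 0.0479 m.
Re = ρVD_h/μ = 1.22·7.73·0.0479/1.95e-05 = 2.317e+04.
ε/D_h = 0.0002/0.0479 = 0.00418; Haaland gives 1/√f = -1.8 log₁₀[0.000535+0.000298] = 5.543, so f = 0.03255.
ΔP = f(L/D_h)(ρV²/2) = 0.03255·199/0.0479·36.45 = 4928 Pa.

ΔP ≈ 4930 Pa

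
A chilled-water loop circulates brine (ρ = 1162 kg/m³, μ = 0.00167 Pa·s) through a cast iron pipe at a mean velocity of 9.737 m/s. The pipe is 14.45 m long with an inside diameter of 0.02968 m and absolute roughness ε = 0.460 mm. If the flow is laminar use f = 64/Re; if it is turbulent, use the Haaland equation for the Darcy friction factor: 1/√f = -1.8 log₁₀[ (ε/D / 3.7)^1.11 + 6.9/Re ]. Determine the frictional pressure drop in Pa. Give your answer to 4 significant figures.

Reynolds number Re = ρVD/μ = 1162 · 9.737 · 0.02968 / 0.00167 = 2.011e+05.
Re > 4000 → turbulent. Relative roughness ε/D = 0.00046/0.02968 = 0.0155. Haaland: 1/√f = -1.8 log₁₀[(0.0155/3.7)^1.11 + 6.9/2.011e+05] = -1.8 log₁₀[0.00229 + 3.43e-05] = 4.739, so f = 0.04452.
Darcy-Weisbach: ΔP = f(L/D)(ρV²/2) = 0.04452·(14.45/0.02968)·(1162·9.737²/2) = 0.04452·486.9·5.508e+04 = 1.194e+06 Pa.

ΔP ≈ 1194000 Pa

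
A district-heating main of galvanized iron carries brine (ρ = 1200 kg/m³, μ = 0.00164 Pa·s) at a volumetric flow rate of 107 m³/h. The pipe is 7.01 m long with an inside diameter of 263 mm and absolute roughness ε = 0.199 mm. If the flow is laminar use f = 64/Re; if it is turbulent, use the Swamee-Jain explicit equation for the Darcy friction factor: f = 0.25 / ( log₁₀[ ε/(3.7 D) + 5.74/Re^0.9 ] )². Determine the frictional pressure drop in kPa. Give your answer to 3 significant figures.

ΔP ≈ 0.102 kPa

Q = 107 m³/h = 107/3600 = 0.02972 m³/s.
Cross-sectional area A = πD²/4 = π(0.263)²/4 = 0.05433 m²; mean velocity V = Q/A = 0.02972/0.05433 = 0.5471 m/s.
Reynolds number Re = ρVD/μ = 1200 · 0.5471 · 0.263 / 0.00164 = 1.053e+05.
Re > 4000 → turbulent. Relative roughness ε/D = 0.000199/0.263 = 0.000757. Swamee-Jain: f = 0.25/(log₁₀[0.000757/3.7 + 5.74/1.053e+05^0.9])² = 0.25/(log₁₀[0.000205 + 0.000173])² = 0.25/(-3.423)² = 0.02134.
Darcy-Weisbach: ΔP = f(L/D)(ρV²/2) = 0.02134·(7.01/0.263)·(1200·0.5471²/2) = 0.02134·26.65·179.6 = 102.2 Pa.
ΔP = 102.2 Pa = 0.102 kPa.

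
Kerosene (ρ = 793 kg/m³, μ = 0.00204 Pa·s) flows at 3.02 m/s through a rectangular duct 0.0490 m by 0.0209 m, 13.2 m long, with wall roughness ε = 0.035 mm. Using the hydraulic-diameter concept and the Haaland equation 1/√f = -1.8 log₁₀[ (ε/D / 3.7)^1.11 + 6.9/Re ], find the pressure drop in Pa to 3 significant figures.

ΔP ≈ 41600 Pa

Hydraulic diameter D_h = 4A/P = 4·(0.049·0.0209)/(2·(0.049+0.0209)) = 0.004096/0.1398 = 0.0293 m.
Re = ρVD_h/μ = 793·3.02·0.0293/0.00204 = 3.44e+04.
ε/D_h = 3.5e-05/0.0293 = 0.00119; Haaland gives 1/√f = -1.8 log₁₀[0.000133+0.000201] = 6.257, so f = 0.02554.
ΔP = f(L/D_h)(ρV²/2) = 0.02554·13.2/0.0293·3616 = 4.16e+04 Pa.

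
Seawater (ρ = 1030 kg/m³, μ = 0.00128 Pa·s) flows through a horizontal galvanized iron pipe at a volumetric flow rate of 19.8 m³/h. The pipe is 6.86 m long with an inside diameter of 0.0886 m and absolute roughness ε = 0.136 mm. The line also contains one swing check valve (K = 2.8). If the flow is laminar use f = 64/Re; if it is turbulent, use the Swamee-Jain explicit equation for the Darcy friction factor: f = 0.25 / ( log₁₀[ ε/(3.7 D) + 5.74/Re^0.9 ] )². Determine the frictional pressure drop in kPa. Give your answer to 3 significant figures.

Q = 19.8 m³/h = 19.8/3600 = 0.0055 m³/s.
Cross-sectional area A = πD²/4 = π(0.0886)²/4 = 0.006165 m²; mean velocity V = Q/A = 0.0055/0.006165 = 0.8921 m/s.
Reynolds number Re = ρVD/μ = 1030 · 0.8921 · 0.0886 / 0.00128 = 6.36e+04.
Re > 4000 → turbulent. Relative roughness ε/D = 0.000136/0.0886 = 0.00153. Swamee-Jain: f = 0.25/(log₁₀[0.00153/3.7 + 5.74/6.36e+04^0.9])² = 0.25/(log₁₀[0.000415 + 0.000273])² = 0.25/(-3.163)² = 0.02499.
Total minor-loss coefficient ΣK = 1·2.8 = 2.8.
ΔP = [f·L/D + ΣK]·(ρV²/2) = [0.02499·6.86/0.0886 + 2.8]·(1030·0.8921²/2) = [1.935 + 2.8]·409.8 = 1941 Pa.
ΔP = 1941 Pa = 1.94 kPa.

ΔP ≈ 1.94 kPa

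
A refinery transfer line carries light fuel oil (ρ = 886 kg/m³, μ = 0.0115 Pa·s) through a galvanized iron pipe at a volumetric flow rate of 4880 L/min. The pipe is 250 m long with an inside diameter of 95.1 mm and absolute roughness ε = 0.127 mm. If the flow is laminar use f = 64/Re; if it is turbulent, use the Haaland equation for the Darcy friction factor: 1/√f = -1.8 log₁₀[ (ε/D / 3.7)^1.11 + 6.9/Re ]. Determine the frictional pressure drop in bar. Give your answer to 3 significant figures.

ΔP ≈ 35.7 bar

Q = 4880 L/min = 4880/60000 = 0.08133 m³/s.
Cross-sectional area A = πD²/4 = π(0.0951)²/4 = 0.007103 m²; mean velocity V = Q/A = 0.08133/0.007103 = 11.45 m/s.
Reynolds number Re = ρVD/μ = 886 · 11.45 · 0.0951 / 0.0115 = 8.389e+04.
Re > 4000 → turbulent. Relative roughness ε/D = 0.000127/0.0951 = 0.00134. Haaland: 1/√f = -1.8 log₁₀[(0.00134/3.7)^1.11 + 6.9/8.389e+04] = -1.8 log₁₀[0.000151 + 8.22e-05] = 6.538, so f = 0.02339.
Darcy-Weisbach: ΔP = f(L/D)(ρV²/2) = 0.02339·(250/0.0951)·(886·11.45²/2) = 0.02339·2629·5.808e+04 = 3.572e+06 Pa.
ΔP = 3.572e+06 Pa = 35.7 bar.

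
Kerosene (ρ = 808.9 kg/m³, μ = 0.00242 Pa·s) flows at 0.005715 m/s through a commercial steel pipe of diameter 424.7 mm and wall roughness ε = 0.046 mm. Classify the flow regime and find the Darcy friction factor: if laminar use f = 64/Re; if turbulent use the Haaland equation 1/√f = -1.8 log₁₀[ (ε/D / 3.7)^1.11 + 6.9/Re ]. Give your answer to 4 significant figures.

Re = ρVD/μ = 808.9·0.005715·0.4247/0.00242 = 811.3.
Re < 2300 → laminar, so f = 64/Re = 0.07889 (roughness is irrelevant in laminar flow).

f ≈ 0.07889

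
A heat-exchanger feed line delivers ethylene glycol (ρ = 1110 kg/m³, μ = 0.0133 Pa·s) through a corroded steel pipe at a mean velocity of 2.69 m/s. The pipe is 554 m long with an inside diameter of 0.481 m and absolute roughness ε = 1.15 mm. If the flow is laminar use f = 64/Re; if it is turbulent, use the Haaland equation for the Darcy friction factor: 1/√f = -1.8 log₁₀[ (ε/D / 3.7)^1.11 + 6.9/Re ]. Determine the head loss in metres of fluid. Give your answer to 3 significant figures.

Reynolds number Re = ρVD/μ = 1110 · 2.69 · 0.481 / 0.0133 = 1.08e+05.
Re > 4000 → turbulent. Relative roughness ε/D = 0.00115/0.481 = 0.00239. Haaland: 1/√f = -1.8 log₁₀[(0.00239/3.7)^1.11 + 6.9/1.08e+05] = -1.8 log₁₀[0.000288 + 6.39e-05] = 6.216, so f = 0.02588.
Darcy-Weisbach: ΔP = f(L/D)(ρV²/2) = 0.02588·(554/0.481)·(1110·2.69²/2) = 0.02588·1152·4016 = 1.197e+05 Pa.
Head loss h_f = ΔP/(ρg) = 1.197e+05/(1110·9.81) = 11.0 m.

h_f ≈ 11.0 m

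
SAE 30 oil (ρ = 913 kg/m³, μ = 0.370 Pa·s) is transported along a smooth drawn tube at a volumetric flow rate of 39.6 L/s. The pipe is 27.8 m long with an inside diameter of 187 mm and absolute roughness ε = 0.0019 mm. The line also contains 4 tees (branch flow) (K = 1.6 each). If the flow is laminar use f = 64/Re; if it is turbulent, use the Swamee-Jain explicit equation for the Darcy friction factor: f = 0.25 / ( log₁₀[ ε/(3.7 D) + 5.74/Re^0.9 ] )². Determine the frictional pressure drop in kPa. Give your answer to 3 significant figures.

ΔP ≈ 19.6 kPa

Q = 39.6 L/s = 39.6/1000 = 0.0396 m³/s.
Cross-sectional area A = πD²/4 = π(0.187)²/4 = 0.02746 m²; mean velocity V = Q/A = 0.0396/0.02746 = 1.442 m/s.
Reynolds number Re = ρVD/μ = 913 · 1.442 · 0.187 / 0.37 = 665.3.
Re < 2300 → laminar flow, so f = 64/Re = 64/665.3 = 0.09619 (the turbulent correlation is not needed).
Total minor-loss coefficient ΣK = 4·1.6 = 6.4.
ΔP = [f·L/D + ΣK]·(ρV²/2) = [0.09619·27.8/0.187 + 6.4]·(913·1.442²/2) = [14.3 + 6.4]·949 = 1.965e+04 Pa.
ΔP = 1.965e+04 Pa = 19.6 kPa.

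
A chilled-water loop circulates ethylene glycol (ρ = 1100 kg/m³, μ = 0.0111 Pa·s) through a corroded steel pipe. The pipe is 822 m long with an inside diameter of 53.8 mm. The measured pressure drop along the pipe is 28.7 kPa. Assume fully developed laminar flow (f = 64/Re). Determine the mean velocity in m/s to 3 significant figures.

For laminar flow, f = 64/Re with Re = ρVD/μ, so Darcy-Weisbach reduces to ΔP = 32μLV/D². Solving for V: V = ΔP·D²/(32μL) = 2.87e+04·(0.0538)²/(32·0.0111·822) = 0.2845 m/s.
Check: Re = ρVD/μ = 1100·0.2845·0.0538/0.0111 = 1517 < 2300, so the laminar assumption holds.

V ≈ 0.285 m/s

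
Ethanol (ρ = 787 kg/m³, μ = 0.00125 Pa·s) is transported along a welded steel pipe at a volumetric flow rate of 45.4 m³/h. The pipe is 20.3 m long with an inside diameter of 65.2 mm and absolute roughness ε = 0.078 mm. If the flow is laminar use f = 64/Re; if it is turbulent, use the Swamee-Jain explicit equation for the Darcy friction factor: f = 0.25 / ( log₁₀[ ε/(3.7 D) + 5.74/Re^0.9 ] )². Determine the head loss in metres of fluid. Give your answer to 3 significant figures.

h_f ≈ 5.04 m

Q = 45.4 m³/h = 45.4/3600 = 0.01261 m³/s.
Cross-sectional area A = πD²/4 = π(0.0652)²/4 = 0.003339 m²; mean velocity V = Q/A = 0.01261/0.003339 = 3.777 m/s.
Reynolds number Re = ρVD/μ = 787 · 3.777 · 0.0652 / 0.00125 = 1.551e+05.
Re > 4000 → turbulent. Relative roughness ε/D = 7.8e-05/0.0652 = 0.0012. Swamee-Jain: f = 0.25/(log₁₀[0.0012/3.7 + 5.74/1.551e+05^0.9])² = 0.25/(log₁₀[0.000323 + 0.000122])² = 0.25/(-3.351)² = 0.02226.
Darcy-Weisbach: ΔP = f(L/D)(ρV²/2) = 0.02226·(20.3/0.0652)·(787·3.777²/2) = 0.02226·311.3·5614 = 3.892e+04 Pa.
Head loss h_f = ΔP/(ρg) = 3.892e+04/(787·9.81) = 5.04 m.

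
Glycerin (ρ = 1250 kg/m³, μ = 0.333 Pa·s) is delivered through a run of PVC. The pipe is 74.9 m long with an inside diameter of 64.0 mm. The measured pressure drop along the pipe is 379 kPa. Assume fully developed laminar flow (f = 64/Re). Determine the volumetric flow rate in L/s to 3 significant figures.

Q ≈ 6.26 L/s

For laminar flow, f = 64/Re with Re = ρVD/μ, so Darcy-Weisbach reduces to ΔP = 32μLV/D². Solving for V: V = ΔP·D²/(32μL) = 3.79e+05·(0.064)²/(32·0.333·74.9) = 1.945 m/s.
Check: Re = ρVD/μ = 1250·1.945·0.064/0.333 = 467.3 < 2300, so the laminar assumption holds.
Q = V·A = 1.945·(π/4·0.064²) = 0.006257 m³/s = 6.26 L/s.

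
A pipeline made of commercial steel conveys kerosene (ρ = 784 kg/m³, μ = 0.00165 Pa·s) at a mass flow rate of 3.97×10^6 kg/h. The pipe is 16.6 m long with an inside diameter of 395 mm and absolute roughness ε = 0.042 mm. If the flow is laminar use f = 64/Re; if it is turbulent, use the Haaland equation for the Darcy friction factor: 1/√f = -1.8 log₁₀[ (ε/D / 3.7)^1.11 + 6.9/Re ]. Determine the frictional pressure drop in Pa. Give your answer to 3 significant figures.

ṁ = 3.97×10^6 kg/h = 3.97×10^6/3600 = 1103 kg/s.
A = πD²/4 = π(0.395)²/4 = 0.1225 m²; mean velocity V = ṁ/(ρA) = 1103/(784 · 0.1225) = 11.48 m/s.
Reynolds number Re = ρVD/μ = 784 · 11.48 · 0.395 / 0.00165 = 2.154e+06.
Re > 4000 → turbulent. Relative roughness ε/D = 4.2e-05/0.395 = 0.000106. Haaland: 1/√f = -1.8 log₁₀[(0.000106/3.7)^1.11 + 6.9/2.154e+06] = -1.8 log₁₀[9.1e-06 + 3.2e-06] = 8.838, so f = 0.0128.
Darcy-Weisbach: ΔP = f(L/D)(ρV²/2) = 0.0128·(16.6/0.395)·(784·11.48²/2) = 0.0128·42.03·5.165e+04 = 2.779e+04 Pa.

ΔP ≈ 27800 Pa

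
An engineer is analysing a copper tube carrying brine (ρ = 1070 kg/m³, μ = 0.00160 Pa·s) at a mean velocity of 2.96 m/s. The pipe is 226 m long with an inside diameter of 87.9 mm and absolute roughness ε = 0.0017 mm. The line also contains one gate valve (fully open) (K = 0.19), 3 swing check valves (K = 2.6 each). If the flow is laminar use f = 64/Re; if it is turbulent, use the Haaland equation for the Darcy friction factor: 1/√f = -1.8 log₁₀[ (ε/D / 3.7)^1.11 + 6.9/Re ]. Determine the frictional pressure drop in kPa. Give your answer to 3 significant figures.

Reynolds number Re = ρVD/μ = 1070 · 2.96 · 0.0879 / 0.0016 = 1.74e+05.
Re > 4000 → turbulent. Relative roughness ε/D = 1.7e-06/0.0879 = 1.93e-05. Haaland: 1/√f = -1.8 log₁₀[(1.93e-05/3.7)^1.11 + 6.9/1.74e+05] = -1.8 log₁₀[1.37e-06 + 3.97e-05] = 7.896, so f = 0.01604.
Total minor-loss coefficient ΣK = 1·0.19 + 3·2.6 = 7.99.
ΔP = [f·L/D + ΣK]·(ρV²/2) = [0.01604·226/0.0879 + 7.99]·(1070·2.96²/2) = [41.23 + 7.99]·4687 = 2.307e+05 Pa.
ΔP = 2.307e+05 Pa = 231 kPa.

ΔP ≈ 231 kPa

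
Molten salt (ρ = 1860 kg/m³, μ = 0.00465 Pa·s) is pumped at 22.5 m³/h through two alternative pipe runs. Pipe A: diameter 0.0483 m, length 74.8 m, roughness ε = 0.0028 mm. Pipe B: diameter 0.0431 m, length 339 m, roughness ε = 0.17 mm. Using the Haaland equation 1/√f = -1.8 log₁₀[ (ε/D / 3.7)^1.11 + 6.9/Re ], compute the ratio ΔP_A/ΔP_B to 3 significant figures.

ΔP_A/ΔP_B ≈ 0.0828

Pipe A: V = Q/A = 0.00625/0.001832 = 3.411 m/s; Re = 6.59e+04; ε/D = 5.8e-05; Haaland → f = 0.01967; ΔP_A = f(L/D)(ρV²/2) = 3.296e+05 Pa.
Pipe B: V = Q/A = 0.00625/0.001459 = 4.284 m/s; Re = 7.385e+04; ε/D = 0.00394; Haaland → f = 0.02967; ΔP_B = f(L/D)(ρV²/2) = 3.983e+06 Pa.
ΔP_A/ΔP_B = 3.296e+05/3.983e+06 = 0.0828.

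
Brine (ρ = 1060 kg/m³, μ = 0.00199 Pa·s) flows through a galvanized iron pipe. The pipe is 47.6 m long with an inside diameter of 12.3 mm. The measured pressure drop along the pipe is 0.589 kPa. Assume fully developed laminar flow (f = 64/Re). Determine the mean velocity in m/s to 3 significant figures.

For laminar flow, f = 64/Re with Re = ρVD/μ, so Darcy-Weisbach reduces to ΔP = 32μLV/D². Solving for V: V = ΔP·D²/(32μL) = 589·(0.0123)²/(32·0.00199·47.6) = 0.0294 m/s.
Check: Re = ρVD/μ = 1060·0.0294·0.0123/0.00199 = 192.6 < 2300, so the laminar assumption holds.

V ≈ 0.0294 m/s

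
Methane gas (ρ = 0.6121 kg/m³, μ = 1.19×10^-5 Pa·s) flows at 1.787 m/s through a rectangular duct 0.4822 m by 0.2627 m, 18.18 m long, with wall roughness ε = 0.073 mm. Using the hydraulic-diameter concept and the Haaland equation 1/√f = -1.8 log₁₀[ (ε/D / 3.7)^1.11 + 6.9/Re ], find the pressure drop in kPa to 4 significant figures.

ΔP ≈ 0.001231 kPa

Hydraulic diameter D_h = 4A/P = 4·(0.4822·0.2627)/(2·(0.4822+0.2627)) = 0.5067/1.49 = 0.3401 m.
Re = ρVD_h/μ = 0.6121·1.787·0.3401/1.19e-05 = 3.126e+04.
ε/D_h = 7.3e-05/0.3401 = 0.000215; Haaland gives 1/√f = -1.8 log₁₀[1.98e-05+0.000221] = 6.514, so f = 0.02357.
ΔP = f(L/D_h)(ρV²/2) = 0.02357·18.18/0.3401·0.9773 = 1.231 Pa.
ΔP = 0.001231 kPa.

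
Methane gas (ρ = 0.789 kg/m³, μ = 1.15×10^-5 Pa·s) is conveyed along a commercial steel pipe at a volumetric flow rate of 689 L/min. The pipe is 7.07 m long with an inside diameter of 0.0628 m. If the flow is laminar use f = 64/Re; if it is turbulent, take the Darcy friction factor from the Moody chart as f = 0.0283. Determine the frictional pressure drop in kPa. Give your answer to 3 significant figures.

Q = 689 L/min = 689/60000 = 0.01148 m³/s.
Cross-sectional area A = πD²/4 = π(0.0628)²/4 = 0.003097 m²; mean velocity V = Q/A = 0.01148/0.003097 = 3.707 m/s.
Reynolds number Re = ρVD/μ = 0.789 · 3.707 · 0.0628 / 1.15e-05 = 1.597e+04.
Re > 4000 → turbulent; use the Moody-chart value f = 0.0283.
Darcy-Weisbach: ΔP = f(L/D)(ρV²/2) = 0.0283·(7.07/0.0628)·(0.789·3.707²/2) = 0.0283·112.6·5.422 = 17.27 Pa.
ΔP = 17.27 Pa = 0.0173 kPa.

ΔP ≈ 0.0173 kPa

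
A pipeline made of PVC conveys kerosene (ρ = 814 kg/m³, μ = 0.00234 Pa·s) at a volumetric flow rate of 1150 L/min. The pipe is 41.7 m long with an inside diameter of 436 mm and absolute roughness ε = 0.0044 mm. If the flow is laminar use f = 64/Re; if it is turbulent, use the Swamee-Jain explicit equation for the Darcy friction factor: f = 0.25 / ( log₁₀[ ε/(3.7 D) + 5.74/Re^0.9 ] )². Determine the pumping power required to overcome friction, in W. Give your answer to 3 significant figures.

Q = 1150 L/min = 1150/60000 = 0.01917 m³/s.
Cross-sectional area A = πD²/4 = π(0.436)²/4 = 0.1493 m²; mean velocity V = Q/A = 0.01917/0.1493 = 0.1284 m/s.
Reynolds number Re = ρVD/μ = 814 · 0.1284 · 0.436 / 0.00234 = 1.947e+04.
Re > 4000 → turbulent. Relative roughness ε/D = 4.4e-06/0.436 = 1.01e-05. Swamee-Jain: f = 0.25/(log₁₀[1.01e-05/3.7 + 5.74/1.947e+04^0.9])² = 0.25/(log₁₀[2.73e-06 + 0.000792])² = 0.25/(-3.1)² = 0.02601.
Darcy-Weisbach: ΔP = f(L/D)(ρV²/2) = 0.02601·(41.7/0.436)·(814·0.1284²/2) = 0.02601·95.64·6.708 = 16.69 Pa.
Pumping power P = QΔP = 0.01917·16.69 = 0.3199 W = 0.320 W.

P ≈ 0.320 W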